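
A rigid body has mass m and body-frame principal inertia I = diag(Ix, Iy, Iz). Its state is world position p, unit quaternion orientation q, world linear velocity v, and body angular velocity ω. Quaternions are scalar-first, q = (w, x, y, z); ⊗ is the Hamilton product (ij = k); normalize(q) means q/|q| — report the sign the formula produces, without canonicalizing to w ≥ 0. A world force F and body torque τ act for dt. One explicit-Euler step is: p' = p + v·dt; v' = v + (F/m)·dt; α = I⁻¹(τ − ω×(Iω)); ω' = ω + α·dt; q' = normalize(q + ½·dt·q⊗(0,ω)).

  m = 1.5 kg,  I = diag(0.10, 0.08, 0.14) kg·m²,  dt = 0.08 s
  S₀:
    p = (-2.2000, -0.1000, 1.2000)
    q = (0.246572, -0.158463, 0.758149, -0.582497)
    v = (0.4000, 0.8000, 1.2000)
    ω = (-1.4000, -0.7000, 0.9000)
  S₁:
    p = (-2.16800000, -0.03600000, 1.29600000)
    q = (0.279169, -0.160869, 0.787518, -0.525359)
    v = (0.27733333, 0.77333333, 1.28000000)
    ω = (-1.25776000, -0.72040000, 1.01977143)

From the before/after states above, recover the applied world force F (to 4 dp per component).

F = (-2.3000, -0.5000, 1.5000)

v₁ − v₀ = (-0.12266667, -0.02666667, 0.08000000)
F = m·Δv/dt = (-2.3000, -0.5000, 1.5000)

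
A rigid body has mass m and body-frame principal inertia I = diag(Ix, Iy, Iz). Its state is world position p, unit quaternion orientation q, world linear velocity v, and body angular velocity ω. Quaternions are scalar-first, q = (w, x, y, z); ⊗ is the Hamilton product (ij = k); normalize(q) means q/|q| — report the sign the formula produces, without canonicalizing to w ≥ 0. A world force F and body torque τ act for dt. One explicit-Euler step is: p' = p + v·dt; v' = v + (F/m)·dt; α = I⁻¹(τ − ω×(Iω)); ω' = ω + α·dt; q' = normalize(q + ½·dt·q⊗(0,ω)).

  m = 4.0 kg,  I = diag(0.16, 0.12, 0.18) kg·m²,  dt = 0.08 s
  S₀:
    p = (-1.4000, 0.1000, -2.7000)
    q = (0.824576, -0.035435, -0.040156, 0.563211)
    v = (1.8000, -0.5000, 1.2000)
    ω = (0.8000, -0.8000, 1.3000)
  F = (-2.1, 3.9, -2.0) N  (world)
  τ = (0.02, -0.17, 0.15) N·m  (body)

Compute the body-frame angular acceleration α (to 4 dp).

α = (0.5150, -1.2433, 0.6911)

precession coupling ω×(Iω) = (-0.0624, -0.0208, 0.0256)
α = I⁻¹(τ − ω×Iω) = (0.5150, -1.2433, 0.6911)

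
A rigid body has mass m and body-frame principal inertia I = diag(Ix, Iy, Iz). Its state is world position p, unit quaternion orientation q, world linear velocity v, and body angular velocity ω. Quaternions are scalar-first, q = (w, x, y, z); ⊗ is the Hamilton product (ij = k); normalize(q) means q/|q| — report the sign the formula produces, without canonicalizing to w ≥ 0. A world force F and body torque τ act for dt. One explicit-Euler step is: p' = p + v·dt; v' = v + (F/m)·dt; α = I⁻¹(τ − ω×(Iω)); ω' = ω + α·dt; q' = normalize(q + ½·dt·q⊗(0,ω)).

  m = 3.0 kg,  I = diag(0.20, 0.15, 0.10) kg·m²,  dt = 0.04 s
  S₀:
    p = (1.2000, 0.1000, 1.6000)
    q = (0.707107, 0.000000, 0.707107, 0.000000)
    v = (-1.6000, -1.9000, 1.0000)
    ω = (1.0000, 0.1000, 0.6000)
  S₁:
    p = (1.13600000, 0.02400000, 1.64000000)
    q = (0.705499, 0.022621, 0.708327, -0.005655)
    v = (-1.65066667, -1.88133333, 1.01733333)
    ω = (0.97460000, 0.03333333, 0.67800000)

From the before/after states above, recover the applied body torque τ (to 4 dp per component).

Δω = ω₁−ω₀ = (-0.02540000, -0.06666667, 0.07800000)
I·α + gyro = (-0.1300, -0.1900, 0.1900)

τ = (-0.1300, -0.1900, 0.1900)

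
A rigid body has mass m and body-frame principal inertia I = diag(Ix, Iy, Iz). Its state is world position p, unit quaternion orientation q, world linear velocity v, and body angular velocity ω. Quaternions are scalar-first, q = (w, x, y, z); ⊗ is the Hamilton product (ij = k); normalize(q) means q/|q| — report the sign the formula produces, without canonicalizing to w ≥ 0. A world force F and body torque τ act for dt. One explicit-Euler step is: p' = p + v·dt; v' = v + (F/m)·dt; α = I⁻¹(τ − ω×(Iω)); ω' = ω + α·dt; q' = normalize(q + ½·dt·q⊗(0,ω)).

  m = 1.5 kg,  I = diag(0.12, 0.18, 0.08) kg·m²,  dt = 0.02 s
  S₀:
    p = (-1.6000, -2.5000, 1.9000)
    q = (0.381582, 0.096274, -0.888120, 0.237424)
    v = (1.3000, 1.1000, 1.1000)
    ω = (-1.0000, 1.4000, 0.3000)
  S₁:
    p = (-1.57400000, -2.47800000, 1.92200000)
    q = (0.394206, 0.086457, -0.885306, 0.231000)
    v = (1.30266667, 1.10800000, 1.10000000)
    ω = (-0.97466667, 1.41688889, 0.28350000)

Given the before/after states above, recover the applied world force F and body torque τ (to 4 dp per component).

Δω = ω₁−ω₀ = (0.02533333, 0.01688889, -0.01650000)
ω₀×(Iω₀) = (-0.0420, -0.0120, -0.0840)
I·α + gyro = (0.1100, 0.1400, -0.1500)
velocity change Δv = (0.00266667, 0.00800000, 0.00000000)
F = m·Δv/dt = (0.2000, 0.6000, 0.0000)

F = (0.2000, 0.6000, 0.0000)
τ = (0.1100, 0.1400, -0.1500)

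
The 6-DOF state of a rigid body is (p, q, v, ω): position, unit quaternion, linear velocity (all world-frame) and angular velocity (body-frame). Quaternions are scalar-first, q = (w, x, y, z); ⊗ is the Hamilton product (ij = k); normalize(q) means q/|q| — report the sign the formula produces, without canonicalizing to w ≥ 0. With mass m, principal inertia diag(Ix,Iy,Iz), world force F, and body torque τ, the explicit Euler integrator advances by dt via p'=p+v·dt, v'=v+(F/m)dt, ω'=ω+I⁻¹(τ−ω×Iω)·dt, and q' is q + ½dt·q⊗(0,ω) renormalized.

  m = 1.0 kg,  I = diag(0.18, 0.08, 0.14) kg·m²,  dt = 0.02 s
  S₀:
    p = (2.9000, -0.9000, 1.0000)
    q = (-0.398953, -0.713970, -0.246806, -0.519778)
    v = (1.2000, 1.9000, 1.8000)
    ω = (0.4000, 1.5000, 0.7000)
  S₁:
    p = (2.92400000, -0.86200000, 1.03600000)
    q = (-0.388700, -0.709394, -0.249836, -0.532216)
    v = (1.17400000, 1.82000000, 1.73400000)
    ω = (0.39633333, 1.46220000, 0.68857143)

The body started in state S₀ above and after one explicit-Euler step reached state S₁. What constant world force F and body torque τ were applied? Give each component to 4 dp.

F = (-1.3000, -4.0000, -3.3000)
τ = (0.0300, -0.1400, -0.1400)

Δω = ω₁−ω₀ = (-0.00366667, -0.03780000, -0.01142857)
applied torque τ = (0.0300, -0.1400, -0.1400)
Δv = v₁−v₀ = (-0.02600000, -0.08000000, -0.06600000)
applied force F = (-1.3000, -4.0000, -3.3000)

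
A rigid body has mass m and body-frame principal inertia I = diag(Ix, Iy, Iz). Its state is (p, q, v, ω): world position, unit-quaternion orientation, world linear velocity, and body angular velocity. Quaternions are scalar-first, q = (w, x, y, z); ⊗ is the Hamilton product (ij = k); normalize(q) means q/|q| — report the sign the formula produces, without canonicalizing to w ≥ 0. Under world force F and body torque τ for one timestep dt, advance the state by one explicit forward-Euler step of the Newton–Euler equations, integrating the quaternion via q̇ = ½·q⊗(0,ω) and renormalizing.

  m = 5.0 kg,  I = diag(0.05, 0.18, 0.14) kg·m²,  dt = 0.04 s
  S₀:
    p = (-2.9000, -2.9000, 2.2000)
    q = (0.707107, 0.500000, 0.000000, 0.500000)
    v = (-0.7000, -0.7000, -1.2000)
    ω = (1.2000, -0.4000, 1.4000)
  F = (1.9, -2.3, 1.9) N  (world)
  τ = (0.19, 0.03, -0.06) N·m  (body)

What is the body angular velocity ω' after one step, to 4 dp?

ω' = (1.3341, -0.3597, 1.4007)

α = I⁻¹(τ − ω×Iω) = (3.3520, 1.0067, 0.0171)
ω' = ω + α·dt = (1.3341, -0.3597, 1.4007)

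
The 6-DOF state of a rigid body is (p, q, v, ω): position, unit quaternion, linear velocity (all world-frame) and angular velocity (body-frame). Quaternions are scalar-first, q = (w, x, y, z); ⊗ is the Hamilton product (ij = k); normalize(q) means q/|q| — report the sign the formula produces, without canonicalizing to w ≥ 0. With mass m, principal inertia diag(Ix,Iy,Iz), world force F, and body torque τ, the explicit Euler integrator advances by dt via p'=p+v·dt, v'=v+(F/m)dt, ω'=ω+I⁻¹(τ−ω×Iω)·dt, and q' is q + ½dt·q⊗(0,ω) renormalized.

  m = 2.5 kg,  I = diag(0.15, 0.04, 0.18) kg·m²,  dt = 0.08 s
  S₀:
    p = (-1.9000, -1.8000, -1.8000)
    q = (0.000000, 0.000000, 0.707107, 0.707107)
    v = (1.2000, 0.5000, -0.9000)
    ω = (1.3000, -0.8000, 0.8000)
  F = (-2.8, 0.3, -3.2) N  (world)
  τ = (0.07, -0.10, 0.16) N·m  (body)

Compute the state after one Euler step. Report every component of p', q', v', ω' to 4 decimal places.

linear accel F/m = (-1.1200, 0.1200, -1.2800)
p + v·dt = (-1.8040, -1.7600, -1.8720)
v' = v + a·dt = (1.1104, 0.5096, -1.0024)
angular accel α = (1.0640, -1.7200, 0.2533)
ω + α·dt = (1.3851, -0.9376, 0.8203)
2q̇ = q⊗(0,ω) = (0.0000000, 1.1313712, 0.9192391, -0.9192391)
q' = normalize(q + ½dt·q⊗(0,ω)) = (0.0000, 0.0451, 0.7421, 0.6688)

p' = (-1.8040, -1.7600, -1.8720)
q' = (0.0000, 0.0451, 0.7421, 0.6688)
v' = (1.1104, 0.5096, -1.0024)
ω' = (1.3851, -0.9376, 0.8203)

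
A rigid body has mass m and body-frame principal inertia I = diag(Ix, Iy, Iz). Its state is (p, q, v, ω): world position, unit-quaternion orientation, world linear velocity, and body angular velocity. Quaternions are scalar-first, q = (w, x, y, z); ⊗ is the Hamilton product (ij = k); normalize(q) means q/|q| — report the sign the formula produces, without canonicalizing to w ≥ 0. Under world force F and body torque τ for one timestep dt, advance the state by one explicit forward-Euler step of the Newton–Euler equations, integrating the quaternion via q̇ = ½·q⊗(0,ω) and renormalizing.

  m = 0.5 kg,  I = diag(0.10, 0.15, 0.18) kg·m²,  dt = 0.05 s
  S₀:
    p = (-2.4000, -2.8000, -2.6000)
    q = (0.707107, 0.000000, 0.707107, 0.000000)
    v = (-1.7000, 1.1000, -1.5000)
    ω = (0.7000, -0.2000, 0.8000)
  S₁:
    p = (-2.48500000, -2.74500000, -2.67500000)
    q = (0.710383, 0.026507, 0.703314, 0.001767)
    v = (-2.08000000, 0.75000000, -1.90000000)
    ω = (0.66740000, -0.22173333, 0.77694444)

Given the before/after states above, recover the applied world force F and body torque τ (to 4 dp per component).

F = (-3.8000, -3.5000, -4.0000)
τ = (-0.0700, -0.1100, -0.0900)

Δv = v₁−v₀ = (-0.38000000, -0.35000000, -0.40000000)
F = m·Δv/dt = (-3.8000, -3.5000, -4.0000)
Δω = ω₁−ω₀ = (-0.03260000, -0.02173333, -0.02305556)
precession coupling = (-0.0048, -0.0448, -0.0070)
I·α + gyro = (-0.0700, -0.1100, -0.0900)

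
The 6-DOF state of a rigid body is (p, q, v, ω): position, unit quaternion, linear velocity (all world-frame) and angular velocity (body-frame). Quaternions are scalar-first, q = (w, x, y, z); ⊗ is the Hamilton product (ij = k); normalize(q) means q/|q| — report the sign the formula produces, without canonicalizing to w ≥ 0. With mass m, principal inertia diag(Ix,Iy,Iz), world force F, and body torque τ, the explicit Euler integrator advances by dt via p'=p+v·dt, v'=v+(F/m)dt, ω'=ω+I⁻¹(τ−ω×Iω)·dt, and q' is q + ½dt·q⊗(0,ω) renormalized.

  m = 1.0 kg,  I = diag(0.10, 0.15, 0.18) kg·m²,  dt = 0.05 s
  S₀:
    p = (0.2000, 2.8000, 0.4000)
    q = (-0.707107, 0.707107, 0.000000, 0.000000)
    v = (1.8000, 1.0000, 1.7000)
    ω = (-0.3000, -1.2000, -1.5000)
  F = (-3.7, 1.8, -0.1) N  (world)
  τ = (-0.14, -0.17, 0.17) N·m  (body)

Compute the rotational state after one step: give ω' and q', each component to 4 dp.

ω' = (-0.3970, -1.2447, -1.4578)
q' = (-0.7010, 0.7116, 0.0477, 0.0053)

precession coupling ω×(Iω) = (0.0540, -0.0360, 0.0180)
angular accel α = (-1.9400, -0.8933, 0.8444)
ω + α·dt = (-0.3970, -1.2447, -1.4578)
Hamilton product q⊗(0,ω) = (0.2121321, 0.2121321, 1.9091889, 0.2121321)
q + ½dt·q⊗(0,ω), renormalized = (-0.7010, 0.7116, 0.0477, 0.0053)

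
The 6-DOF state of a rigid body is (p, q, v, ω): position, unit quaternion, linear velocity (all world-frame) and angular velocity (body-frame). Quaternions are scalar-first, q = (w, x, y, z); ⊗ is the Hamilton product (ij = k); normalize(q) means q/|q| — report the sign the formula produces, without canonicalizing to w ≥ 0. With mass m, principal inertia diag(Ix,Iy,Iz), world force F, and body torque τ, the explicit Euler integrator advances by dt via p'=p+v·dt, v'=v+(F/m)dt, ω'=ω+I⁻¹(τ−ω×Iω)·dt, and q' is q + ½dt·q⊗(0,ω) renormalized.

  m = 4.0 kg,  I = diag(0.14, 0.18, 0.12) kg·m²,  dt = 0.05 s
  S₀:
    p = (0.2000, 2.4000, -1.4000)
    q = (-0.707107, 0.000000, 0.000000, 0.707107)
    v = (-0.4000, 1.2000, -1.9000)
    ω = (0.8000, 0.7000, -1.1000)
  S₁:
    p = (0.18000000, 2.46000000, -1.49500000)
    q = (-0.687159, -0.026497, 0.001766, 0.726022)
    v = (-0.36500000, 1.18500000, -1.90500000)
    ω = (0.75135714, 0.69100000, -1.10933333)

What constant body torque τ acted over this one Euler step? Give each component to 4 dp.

τ = (-0.0900, -0.0500, 0.0000)

Δω = ω₁−ω₀ = (-0.04864286, -0.00900000, -0.00933333)
gyro term ω₀×Iω₀ = (0.0462, -0.0176, 0.0224)
τ = I·(Δω/dt) + ω₀×(Iω₀) = (-0.0900, -0.0500, 0.0000)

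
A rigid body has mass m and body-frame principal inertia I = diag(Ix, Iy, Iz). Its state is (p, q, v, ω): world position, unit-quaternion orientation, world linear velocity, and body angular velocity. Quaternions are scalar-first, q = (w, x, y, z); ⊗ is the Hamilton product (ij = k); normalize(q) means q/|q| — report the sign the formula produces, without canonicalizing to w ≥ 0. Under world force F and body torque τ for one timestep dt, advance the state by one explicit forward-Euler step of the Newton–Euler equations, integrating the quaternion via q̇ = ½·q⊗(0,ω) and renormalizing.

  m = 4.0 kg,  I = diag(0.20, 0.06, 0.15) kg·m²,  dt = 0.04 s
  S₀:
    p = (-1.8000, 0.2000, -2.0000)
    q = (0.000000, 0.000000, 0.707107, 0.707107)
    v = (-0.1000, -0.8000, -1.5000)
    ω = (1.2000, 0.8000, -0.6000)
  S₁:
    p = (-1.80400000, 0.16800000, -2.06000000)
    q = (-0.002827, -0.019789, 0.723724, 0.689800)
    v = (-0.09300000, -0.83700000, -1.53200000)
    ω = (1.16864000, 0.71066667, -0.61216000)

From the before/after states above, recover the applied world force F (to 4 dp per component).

v₁ − v₀ = (0.00700000, -0.03700000, -0.03200000)
m·(v₁−v₀)/dt = (0.7000, -3.7000, -3.2000)

F = (0.7000, -3.7000, -3.2000)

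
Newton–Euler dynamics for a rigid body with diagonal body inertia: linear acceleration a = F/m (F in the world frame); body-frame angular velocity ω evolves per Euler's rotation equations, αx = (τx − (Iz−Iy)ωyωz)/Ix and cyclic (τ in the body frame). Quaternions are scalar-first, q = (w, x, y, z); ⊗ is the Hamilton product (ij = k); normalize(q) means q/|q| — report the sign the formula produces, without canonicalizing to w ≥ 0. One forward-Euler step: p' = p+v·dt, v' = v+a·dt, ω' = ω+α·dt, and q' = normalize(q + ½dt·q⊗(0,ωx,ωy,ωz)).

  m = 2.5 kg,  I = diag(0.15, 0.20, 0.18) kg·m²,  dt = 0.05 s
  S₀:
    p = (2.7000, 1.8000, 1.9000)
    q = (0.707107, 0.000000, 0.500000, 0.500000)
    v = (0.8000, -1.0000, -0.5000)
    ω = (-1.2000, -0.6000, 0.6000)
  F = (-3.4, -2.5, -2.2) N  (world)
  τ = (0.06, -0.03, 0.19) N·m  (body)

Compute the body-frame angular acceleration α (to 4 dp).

ω×(Iω) gyroscopic = (0.0072, 0.0216, 0.0360)
α = I⁻¹(τ − ω×Iω) = (0.3520, -0.2580, 0.8556)

α = (0.3520, -0.2580, 0.8556)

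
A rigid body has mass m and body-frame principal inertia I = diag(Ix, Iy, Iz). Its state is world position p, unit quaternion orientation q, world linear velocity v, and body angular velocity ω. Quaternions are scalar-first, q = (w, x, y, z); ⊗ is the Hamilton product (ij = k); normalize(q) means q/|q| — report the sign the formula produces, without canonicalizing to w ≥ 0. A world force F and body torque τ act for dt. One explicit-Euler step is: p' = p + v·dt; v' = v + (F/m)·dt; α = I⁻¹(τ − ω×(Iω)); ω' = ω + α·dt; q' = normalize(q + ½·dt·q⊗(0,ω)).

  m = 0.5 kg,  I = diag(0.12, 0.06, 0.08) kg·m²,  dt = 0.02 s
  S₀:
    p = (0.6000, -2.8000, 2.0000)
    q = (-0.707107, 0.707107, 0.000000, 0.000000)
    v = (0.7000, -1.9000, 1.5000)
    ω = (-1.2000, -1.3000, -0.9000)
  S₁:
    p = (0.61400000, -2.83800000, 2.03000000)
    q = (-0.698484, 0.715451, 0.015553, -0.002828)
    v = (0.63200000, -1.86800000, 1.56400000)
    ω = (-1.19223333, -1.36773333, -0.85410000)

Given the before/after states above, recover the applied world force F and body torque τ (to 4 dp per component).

F = (-1.7000, 0.8000, 1.6000)
τ = (0.0700, -0.1600, 0.0900)

velocity change Δv = (-0.06800000, 0.03200000, 0.06400000)
applied force F = (-1.7000, 0.8000, 1.6000)
rate change Δω = (0.00776667, -0.06773333, 0.04590000)
precession coupling = (0.0234, 0.0432, -0.0936)
I·α + gyro = (0.0700, -0.1600, 0.0900)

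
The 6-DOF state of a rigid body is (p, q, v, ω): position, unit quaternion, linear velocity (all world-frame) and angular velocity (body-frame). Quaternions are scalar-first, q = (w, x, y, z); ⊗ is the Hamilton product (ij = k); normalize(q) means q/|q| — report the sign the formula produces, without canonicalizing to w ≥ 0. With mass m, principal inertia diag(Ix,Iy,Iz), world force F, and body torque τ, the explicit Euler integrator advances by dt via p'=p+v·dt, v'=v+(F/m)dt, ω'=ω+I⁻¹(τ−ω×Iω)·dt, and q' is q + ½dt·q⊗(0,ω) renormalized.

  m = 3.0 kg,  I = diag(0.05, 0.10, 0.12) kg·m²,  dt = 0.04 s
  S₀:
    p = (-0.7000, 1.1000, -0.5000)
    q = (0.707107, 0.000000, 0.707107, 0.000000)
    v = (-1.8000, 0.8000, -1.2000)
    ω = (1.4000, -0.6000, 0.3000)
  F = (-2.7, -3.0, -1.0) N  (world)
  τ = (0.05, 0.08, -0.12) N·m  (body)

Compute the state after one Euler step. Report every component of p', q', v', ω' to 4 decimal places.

p' = (-0.7720, 1.1320, -0.5480)
q' = (0.7152, 0.0240, 0.6983, -0.0155)
v' = (-1.8360, 0.7600, -1.2133)
ω' = (1.4429, -0.5562, 0.2740)

a = F/m = (-0.9000, -1.0000, -0.3333)
new position p' = (-0.7720, 1.1320, -0.5480)
v + (F/m)dt = (-1.8360, 0.7600, -1.2133)
angular accel α = (1.0720, 1.0940, -0.6500)
ω' = ω + α·dt = (1.4429, -0.5562, 0.2740)
2q̇ = q⊗(0,ω) = (0.4242642, 1.2020819, -0.4242642, -0.7778177)
q' = normalize(q + ½dt·q⊗(0,ω)) = (0.7152, 0.0240, 0.6983, -0.0155)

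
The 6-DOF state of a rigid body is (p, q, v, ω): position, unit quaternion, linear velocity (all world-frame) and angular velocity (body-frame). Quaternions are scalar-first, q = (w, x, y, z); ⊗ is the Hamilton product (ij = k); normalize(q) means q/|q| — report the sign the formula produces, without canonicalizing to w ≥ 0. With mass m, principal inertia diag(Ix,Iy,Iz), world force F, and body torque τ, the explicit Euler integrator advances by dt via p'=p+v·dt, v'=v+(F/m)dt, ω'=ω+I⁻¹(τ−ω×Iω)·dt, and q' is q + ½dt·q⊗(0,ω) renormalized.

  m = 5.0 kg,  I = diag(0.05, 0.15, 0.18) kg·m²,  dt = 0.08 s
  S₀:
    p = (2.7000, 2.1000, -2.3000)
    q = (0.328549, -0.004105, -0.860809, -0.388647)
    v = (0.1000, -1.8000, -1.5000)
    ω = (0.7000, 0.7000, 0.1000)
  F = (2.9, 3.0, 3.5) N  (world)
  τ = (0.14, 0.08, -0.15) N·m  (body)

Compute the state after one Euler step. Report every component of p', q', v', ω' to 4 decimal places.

p' = (2.7080, 1.9560, -2.4200)
q' = (0.3540, 0.0125, -0.8618, -0.3631)
v' = (0.1464, -1.7520, -1.4440)
ω' = (0.9206, 0.7475, 0.0116)

gyro term ω×Iω = (0.0021, -0.0091, 0.0490)
angular accel α = (2.7580, 0.5940, -1.1056)
ω + α·dt = (0.9206, 0.7475, 0.0116)
q⊗(0,ω) = (0.6443045, 0.4159563, -0.0416581, 0.6325477)
q + ½dt·q⊗(0,ω), renormalized = (0.3540, 0.0125, -0.8618, -0.3631)
a = F/m = (0.5800, 0.6000, 0.7000)
p' = p + v·dt = (2.7080, 1.9560, -2.4200)
v + (F/m)dt = (0.1464, -1.7520, -1.4440)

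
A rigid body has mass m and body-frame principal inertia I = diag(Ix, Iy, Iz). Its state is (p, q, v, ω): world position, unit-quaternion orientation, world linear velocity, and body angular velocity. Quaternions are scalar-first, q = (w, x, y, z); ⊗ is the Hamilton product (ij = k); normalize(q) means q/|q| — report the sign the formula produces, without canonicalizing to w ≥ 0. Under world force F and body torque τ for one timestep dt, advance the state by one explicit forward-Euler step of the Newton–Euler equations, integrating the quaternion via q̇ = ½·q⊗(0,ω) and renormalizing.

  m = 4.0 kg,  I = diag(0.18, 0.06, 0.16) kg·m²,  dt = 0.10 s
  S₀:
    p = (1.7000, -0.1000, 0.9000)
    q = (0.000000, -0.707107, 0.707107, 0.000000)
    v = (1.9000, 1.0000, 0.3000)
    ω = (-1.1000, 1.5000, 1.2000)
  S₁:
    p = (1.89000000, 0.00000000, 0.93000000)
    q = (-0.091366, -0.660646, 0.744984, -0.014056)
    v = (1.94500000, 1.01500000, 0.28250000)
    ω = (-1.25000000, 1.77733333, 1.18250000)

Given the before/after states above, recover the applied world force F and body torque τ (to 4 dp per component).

velocity change Δv = (0.04500000, 0.01500000, -0.01750000)
F = m·Δv/dt = (1.8000, 0.6000, -0.7000)
ω₁ − ω₀ = (-0.15000000, 0.27733333, -0.01750000)
precession coupling = (0.1800, -0.0264, 0.1980)
applied torque τ = (-0.0900, 0.1400, 0.1700)

F = (1.8000, 0.6000, -0.7000)
τ = (-0.0900, 0.1400, 0.1700)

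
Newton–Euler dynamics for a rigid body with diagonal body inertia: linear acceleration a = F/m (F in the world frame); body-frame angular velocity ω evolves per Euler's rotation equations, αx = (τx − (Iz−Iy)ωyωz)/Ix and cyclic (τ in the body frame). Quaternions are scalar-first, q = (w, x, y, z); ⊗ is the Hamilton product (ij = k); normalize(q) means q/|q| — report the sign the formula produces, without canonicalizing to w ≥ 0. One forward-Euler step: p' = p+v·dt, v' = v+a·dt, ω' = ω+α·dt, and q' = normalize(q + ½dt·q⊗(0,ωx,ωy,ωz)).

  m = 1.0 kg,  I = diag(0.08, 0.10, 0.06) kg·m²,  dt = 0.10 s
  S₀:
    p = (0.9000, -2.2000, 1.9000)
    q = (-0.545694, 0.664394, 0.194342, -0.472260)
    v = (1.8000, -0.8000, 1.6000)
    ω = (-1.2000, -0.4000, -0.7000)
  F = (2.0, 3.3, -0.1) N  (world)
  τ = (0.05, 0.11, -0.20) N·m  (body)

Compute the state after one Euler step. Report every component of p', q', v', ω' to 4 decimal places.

a = (2.0000, 3.3000, -0.1000)
new position p' = (1.0800, -2.2800, 2.0600)
new velocity v' = (2.0000, -0.4700, 1.5900)
ω×(Iω) gyroscopic = (-0.0112, 0.0168, 0.0096)
angular accel α = (0.7650, 0.9320, -3.4933)
new body rate ω' = (-1.1235, -0.3068, -1.0493)
2q̇ = q⊗(0,ω) = (0.5444276, 0.3298894, 1.2500654, 0.3494386)
updated quaternion q' = (-0.5171, 0.6791, 0.2562, -0.4536)

p' = (1.0800, -2.2800, 2.0600)
q' = (-0.5171, 0.6791, 0.2562, -0.4536)
v' = (2.0000, -0.4700, 1.5900)
ω' = (-1.1235, -0.3068, -1.0493)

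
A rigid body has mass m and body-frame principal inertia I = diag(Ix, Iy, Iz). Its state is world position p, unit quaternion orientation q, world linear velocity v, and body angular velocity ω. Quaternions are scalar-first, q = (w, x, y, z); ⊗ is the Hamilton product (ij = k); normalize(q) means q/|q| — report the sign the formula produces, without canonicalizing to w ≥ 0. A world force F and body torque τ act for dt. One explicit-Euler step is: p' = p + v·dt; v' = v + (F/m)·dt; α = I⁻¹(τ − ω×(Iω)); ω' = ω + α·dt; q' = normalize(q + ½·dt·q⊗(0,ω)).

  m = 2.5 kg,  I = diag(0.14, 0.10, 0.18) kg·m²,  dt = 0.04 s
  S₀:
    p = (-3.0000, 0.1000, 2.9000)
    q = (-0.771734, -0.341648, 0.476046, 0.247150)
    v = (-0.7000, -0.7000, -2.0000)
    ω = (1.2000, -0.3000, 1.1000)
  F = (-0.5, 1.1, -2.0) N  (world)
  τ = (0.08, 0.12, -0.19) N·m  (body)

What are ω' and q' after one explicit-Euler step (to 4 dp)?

gyro term ω×Iω = (-0.0264, -0.0528, 0.0144)
α = I⁻¹(τ − ω×Iω) = (0.7600, 1.7280, -1.1356)
ω' = ω + α·dt = (1.2304, -0.2309, 1.0546)
q⊗(0,ω) = (0.2809264, -0.3282852, 0.9039130, -1.3176682)
q + ½dt·q⊗(0,ω), renormalized = (-0.7657, -0.3480, 0.4939, 0.2207)

ω' = (1.2304, -0.2309, 1.0546)
q' = (-0.7657, -0.3480, 0.4939, 0.2207)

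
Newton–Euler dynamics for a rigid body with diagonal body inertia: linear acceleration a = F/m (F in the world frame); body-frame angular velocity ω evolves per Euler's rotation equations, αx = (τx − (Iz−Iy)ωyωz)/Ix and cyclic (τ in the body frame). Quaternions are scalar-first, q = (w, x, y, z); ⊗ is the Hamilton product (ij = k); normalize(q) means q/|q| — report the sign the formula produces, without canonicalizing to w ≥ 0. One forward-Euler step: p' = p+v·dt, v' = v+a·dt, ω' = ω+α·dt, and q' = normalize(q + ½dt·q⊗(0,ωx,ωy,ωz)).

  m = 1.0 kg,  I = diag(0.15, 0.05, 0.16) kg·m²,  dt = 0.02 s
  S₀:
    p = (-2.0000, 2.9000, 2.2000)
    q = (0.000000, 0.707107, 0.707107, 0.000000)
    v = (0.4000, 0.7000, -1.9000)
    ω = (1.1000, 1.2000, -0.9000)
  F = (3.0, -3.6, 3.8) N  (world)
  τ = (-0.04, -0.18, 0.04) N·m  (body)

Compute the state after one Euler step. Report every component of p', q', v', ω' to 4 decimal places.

p' = p + v·dt = (-1.9920, 2.9140, 2.1620)
v' = v + a·dt = (0.4600, 0.6280, -1.8240)
precession coupling ω×(Iω) = (-0.1188, 0.0099, -0.1320)
(τ − ω×Iω)/I = (0.5253, -3.7980, 1.0750)
ω' = ω + α·dt = (1.1105, 1.1240, -0.8785)
2q̇ = q⊗(0,ω) = (-1.6263461, -0.6363963, 0.6363963, 0.0707107)
updated quaternion q' = (-0.0163, 0.7006, 0.7133, 0.0007)

p' = (-1.9920, 2.9140, 2.1620)
q' = (-0.0163, 0.7006, 0.7133, 0.0007)
v' = (0.4600, 0.6280, -1.8240)
ω' = (1.1105, 1.1240, -0.8785)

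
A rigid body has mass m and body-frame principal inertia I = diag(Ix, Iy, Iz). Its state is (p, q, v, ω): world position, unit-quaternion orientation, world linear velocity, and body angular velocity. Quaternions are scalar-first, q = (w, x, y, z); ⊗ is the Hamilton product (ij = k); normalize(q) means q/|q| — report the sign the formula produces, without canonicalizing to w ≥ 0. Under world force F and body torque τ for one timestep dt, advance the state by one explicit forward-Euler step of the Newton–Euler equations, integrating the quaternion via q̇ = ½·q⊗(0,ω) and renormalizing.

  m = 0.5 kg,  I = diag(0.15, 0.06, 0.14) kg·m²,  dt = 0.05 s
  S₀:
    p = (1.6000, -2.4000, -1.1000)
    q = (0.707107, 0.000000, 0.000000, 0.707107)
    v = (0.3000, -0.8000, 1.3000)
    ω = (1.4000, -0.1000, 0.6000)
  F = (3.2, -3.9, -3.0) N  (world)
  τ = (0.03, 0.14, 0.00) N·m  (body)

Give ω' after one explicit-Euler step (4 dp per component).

α = I⁻¹(τ − ω×Iω) = (0.2320, 2.1933, -0.0900)
ω + α·dt = (1.4116, 0.0097, 0.5955)

ω' = (1.4116, 0.0097, 0.5955)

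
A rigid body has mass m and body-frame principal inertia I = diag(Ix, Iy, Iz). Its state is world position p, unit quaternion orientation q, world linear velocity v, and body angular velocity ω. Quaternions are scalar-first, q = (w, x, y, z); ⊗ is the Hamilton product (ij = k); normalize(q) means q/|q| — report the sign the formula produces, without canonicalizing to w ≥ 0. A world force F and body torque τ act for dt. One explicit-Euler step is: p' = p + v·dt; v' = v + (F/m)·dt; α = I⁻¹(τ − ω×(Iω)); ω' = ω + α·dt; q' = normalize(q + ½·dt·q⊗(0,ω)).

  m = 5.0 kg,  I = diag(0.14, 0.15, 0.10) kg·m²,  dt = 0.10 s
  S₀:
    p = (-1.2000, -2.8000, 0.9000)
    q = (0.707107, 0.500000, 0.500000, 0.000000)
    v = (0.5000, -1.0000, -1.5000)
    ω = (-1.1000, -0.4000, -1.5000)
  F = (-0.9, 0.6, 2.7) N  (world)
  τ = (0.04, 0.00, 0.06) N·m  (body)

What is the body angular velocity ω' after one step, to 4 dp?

angular accel α = (0.5000, -0.4400, 0.5560)
ω' = ω + α·dt = (-1.0500, -0.4440, -1.4444)

ω' = (-1.0500, -0.4440, -1.4444)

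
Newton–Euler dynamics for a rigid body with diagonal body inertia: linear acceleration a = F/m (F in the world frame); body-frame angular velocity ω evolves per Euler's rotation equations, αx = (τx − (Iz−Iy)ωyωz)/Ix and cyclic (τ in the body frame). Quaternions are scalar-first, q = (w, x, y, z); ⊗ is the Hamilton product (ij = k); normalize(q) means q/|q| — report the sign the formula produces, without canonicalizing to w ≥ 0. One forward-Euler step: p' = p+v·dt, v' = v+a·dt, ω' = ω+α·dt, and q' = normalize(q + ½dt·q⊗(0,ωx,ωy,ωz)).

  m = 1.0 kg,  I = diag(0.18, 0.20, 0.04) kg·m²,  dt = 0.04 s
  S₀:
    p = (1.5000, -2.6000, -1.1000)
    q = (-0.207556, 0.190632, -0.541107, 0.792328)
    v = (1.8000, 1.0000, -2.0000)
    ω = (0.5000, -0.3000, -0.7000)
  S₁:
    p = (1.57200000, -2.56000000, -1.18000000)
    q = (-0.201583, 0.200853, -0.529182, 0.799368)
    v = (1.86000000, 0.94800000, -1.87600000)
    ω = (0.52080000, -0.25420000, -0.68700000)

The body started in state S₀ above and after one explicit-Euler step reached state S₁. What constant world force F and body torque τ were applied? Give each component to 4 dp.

ω₁ − ω₀ = (0.02080000, 0.04580000, 0.01300000)
precession coupling = (-0.0336, -0.0490, -0.0030)
τ = I·(Δω/dt) + ω₀×(Iω₀) = (0.0600, 0.1800, 0.0100)
Δv = v₁−v₀ = (0.06000000, -0.05200000, 0.12400000)
F = m·Δv/dt = (1.5000, -1.3000, 3.1000)

F = (1.5000, -1.3000, 3.1000)
τ = (0.0600, 0.1800, 0.0100)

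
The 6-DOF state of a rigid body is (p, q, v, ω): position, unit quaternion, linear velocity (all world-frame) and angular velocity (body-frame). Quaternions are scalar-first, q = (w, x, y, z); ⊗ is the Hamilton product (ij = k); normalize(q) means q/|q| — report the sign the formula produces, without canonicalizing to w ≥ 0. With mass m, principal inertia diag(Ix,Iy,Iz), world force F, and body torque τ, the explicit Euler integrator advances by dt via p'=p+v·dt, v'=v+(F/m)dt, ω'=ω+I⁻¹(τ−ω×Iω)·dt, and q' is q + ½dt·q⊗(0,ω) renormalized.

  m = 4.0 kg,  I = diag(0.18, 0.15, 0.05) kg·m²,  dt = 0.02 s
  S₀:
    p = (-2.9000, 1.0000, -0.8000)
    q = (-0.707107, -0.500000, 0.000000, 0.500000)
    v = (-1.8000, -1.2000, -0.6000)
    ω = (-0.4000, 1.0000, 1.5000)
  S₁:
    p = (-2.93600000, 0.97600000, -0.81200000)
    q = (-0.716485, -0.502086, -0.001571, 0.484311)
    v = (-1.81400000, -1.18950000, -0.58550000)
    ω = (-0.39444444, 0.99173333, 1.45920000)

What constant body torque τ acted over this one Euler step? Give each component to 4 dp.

τ = (-0.1000, -0.1400, -0.0900)

Δω = ω₁−ω₀ = (0.00555556, -0.00826667, -0.04080000)
gyro term ω₀×Iω₀ = (-0.1500, -0.0780, 0.0120)
τ = I·(Δω/dt) + ω₀×(Iω₀) = (-0.1000, -0.1400, -0.0900)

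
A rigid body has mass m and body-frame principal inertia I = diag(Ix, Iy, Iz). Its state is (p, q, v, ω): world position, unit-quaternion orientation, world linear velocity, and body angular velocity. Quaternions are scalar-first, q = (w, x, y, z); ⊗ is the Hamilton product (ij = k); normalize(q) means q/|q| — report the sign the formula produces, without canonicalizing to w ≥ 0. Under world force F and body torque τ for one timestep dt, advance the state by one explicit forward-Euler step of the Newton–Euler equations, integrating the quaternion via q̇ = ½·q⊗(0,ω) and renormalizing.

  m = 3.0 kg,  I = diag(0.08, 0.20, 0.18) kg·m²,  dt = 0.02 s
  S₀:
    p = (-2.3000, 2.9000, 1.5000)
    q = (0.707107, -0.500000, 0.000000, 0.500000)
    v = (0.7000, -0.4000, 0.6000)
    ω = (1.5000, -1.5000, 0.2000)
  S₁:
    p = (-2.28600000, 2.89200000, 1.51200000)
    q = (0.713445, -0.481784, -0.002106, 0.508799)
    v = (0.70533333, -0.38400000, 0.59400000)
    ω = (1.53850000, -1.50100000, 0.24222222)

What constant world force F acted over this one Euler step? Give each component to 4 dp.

Δv = v₁−v₀ = (0.00533333, 0.01600000, -0.00600000)
m·(v₁−v₀)/dt = (0.8000, 2.4000, -0.9000)

F = (0.8000, 2.4000, -0.9000)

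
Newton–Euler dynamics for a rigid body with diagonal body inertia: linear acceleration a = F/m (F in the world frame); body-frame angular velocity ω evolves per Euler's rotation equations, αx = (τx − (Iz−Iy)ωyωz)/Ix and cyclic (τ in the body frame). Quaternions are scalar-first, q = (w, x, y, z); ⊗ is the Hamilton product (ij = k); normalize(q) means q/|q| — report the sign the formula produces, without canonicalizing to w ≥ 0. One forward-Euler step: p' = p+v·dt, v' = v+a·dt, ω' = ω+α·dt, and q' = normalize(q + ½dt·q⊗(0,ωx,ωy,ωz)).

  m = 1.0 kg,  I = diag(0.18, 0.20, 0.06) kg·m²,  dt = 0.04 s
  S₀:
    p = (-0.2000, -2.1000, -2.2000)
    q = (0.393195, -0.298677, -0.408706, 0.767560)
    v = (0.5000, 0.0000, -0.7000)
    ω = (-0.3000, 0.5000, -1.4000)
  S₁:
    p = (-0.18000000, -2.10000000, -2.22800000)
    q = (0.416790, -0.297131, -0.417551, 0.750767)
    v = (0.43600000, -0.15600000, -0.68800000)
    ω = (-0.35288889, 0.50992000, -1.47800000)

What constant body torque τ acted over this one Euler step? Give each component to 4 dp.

τ = (-0.1400, 0.1000, -0.1200)

ω₁ − ω₀ = (-0.05288889, 0.00992000, -0.07800000)
τ = I·(Δω/dt) + ω₀×(Iω₀) = (-0.1400, 0.1000, -0.1200)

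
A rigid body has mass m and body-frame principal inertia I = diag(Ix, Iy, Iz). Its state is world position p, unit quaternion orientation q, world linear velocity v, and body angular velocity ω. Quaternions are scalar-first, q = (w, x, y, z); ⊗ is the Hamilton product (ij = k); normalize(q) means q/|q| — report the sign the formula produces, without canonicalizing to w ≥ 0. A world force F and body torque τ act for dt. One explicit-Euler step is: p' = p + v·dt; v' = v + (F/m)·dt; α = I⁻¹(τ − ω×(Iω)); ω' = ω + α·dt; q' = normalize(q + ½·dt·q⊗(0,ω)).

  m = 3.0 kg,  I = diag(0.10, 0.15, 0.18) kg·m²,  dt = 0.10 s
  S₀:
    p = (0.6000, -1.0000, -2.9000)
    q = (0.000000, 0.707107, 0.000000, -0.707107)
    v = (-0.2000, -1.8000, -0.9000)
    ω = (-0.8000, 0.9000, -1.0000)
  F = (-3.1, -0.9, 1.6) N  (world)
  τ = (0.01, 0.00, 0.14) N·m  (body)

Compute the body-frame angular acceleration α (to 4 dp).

α = (0.3700, 0.4267, 0.9778)

gyro term ω×Iω = (-0.0270, -0.0640, -0.0360)
(τ − ω×Iω)/I = (0.3700, 0.4267, 0.9778)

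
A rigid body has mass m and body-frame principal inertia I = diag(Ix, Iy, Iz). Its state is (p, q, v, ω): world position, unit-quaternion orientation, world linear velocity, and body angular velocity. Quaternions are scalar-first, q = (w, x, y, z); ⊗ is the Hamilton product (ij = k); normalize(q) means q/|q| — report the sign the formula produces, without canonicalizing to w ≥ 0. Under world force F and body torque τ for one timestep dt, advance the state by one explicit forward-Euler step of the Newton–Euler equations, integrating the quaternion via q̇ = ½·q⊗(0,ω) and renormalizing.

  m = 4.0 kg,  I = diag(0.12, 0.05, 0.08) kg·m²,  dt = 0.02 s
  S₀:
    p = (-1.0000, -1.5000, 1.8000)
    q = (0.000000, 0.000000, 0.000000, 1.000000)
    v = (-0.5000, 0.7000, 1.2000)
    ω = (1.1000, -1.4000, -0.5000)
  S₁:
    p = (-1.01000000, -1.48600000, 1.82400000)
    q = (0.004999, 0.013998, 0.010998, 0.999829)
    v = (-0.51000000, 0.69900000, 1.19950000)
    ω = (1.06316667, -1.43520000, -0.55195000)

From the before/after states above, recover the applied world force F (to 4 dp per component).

F = (-2.0000, -0.2000, -0.1000)

v₁ − v₀ = (-0.01000000, -0.00100000, -0.00050000)
applied force F = (-2.0000, -0.2000, -0.1000)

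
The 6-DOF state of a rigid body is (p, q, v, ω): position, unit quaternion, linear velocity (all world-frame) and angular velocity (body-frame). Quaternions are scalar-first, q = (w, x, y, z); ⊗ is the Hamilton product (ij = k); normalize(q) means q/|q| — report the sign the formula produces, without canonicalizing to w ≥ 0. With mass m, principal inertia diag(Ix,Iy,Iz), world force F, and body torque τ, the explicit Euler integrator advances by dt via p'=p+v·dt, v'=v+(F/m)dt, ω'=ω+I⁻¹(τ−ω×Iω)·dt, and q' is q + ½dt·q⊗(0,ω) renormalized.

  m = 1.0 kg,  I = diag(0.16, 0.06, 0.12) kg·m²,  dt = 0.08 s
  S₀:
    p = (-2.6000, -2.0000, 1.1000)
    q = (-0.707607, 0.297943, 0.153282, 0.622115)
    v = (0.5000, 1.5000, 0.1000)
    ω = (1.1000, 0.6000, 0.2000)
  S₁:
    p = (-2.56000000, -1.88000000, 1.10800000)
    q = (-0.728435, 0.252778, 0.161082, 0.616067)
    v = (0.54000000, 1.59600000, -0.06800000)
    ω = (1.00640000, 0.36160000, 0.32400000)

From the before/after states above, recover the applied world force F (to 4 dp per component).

velocity change Δv = (0.04000000, 0.09600000, -0.16800000)
m·(v₁−v₀)/dt = (0.5000, 1.2000, -2.1000)

F = (0.5000, 1.2000, -2.1000)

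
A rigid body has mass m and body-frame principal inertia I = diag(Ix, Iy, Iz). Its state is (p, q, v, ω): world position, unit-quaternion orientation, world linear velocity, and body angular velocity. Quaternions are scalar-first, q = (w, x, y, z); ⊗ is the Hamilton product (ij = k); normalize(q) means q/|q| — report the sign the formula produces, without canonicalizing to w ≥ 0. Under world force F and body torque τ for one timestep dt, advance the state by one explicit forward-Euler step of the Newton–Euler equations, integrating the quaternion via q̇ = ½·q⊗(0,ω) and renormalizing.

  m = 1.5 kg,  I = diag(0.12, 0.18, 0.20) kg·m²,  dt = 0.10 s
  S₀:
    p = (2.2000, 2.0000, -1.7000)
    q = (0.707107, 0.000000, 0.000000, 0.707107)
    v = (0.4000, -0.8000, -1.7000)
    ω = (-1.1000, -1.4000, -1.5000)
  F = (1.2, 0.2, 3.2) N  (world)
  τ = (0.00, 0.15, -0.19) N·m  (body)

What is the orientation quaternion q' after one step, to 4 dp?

Hamilton product q⊗(0,ω) = (1.0606605, 0.2121321, -1.7677675, -1.0606605)
updated quaternion q' = (0.7550, 0.0105, -0.0878, 0.6497)

q' = (0.7550, 0.0105, -0.0878, 0.6497)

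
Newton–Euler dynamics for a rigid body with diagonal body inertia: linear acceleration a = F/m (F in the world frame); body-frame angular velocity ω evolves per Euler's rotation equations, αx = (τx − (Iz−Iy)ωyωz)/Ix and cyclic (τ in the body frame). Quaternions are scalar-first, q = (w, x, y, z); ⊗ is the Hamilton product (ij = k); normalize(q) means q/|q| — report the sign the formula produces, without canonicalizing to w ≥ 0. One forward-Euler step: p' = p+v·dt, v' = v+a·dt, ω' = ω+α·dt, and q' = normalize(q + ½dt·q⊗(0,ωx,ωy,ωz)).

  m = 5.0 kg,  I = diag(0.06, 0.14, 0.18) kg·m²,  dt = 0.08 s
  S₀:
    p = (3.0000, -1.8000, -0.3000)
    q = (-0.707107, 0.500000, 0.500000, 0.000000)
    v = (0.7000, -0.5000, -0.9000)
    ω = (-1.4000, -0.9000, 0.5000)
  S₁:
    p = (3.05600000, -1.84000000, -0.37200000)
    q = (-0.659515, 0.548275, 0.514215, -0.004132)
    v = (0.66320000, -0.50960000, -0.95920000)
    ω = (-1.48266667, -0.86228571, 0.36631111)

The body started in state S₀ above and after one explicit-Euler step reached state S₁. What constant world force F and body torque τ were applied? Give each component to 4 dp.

Δv = v₁−v₀ = (-0.03680000, -0.00960000, -0.05920000)
F = m·Δv/dt = (-2.3000, -0.6000, -3.7000)
Δω = ω₁−ω₀ = (-0.08266667, 0.03771429, -0.13368889)
τ = I·(Δω/dt) + ω₀×(Iω₀) = (-0.0800, 0.1500, -0.2000)

F = (-2.3000, -0.6000, -3.7000)
τ = (-0.0800, 0.1500, -0.2000)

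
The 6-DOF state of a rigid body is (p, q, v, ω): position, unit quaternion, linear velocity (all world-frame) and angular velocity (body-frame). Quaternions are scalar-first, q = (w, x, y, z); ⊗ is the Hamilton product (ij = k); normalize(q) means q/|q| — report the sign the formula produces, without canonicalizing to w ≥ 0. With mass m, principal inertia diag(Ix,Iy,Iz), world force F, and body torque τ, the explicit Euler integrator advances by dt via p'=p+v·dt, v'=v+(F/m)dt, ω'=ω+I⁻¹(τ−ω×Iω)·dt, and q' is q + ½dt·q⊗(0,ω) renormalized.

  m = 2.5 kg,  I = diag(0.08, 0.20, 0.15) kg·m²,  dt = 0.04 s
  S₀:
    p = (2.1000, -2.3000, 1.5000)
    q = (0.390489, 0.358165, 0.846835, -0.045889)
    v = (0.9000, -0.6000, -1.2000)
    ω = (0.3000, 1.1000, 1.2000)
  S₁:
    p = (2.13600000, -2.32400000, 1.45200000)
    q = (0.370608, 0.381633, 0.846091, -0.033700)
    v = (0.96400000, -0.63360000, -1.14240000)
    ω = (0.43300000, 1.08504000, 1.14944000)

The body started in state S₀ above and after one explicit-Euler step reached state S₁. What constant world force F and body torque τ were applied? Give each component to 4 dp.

rate change Δω = (0.13300000, -0.01496000, -0.05056000)
ω₀×(Iω₀) = (-0.0660, -0.0252, 0.0396)
I·α + gyro = (0.2000, -0.1000, -0.1500)
velocity change Δv = (0.06400000, -0.03360000, 0.05760000)
m·(v₁−v₀)/dt = (4.0000, -2.1000, 3.6000)

F = (4.0000, -2.1000, 3.6000)
τ = (0.2000, -0.1000, -0.1500)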